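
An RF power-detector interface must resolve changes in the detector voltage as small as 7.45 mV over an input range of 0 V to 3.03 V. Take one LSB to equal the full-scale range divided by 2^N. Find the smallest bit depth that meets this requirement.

Range is 3.03 V.
Required number of levels: 3.03/7.45 mV = 406.71; smallest N with 2^N ≥ that is 9.

9 bits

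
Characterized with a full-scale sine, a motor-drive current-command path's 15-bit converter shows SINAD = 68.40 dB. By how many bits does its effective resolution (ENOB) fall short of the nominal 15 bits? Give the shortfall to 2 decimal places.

3.93 bits

N_eff = (68.40 − 1.76)/6.02 = 11.0698 bits.
15 − 11.0698 = 3.93 bits below nominal.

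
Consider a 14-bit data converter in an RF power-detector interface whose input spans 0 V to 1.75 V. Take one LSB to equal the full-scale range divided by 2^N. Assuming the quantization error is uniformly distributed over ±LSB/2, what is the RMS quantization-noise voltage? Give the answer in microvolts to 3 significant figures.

30.8 µV

Full-scale range = 1.75 V.
LSB = 1.75 V ÷ 2^14 = 1.75/16384 V = 106.81 µV.
For a uniform distribution on [−LSB/2, +LSB/2], V_rms = LSB/√12 = 106.81 µV/3.4641 = 30.8 µV.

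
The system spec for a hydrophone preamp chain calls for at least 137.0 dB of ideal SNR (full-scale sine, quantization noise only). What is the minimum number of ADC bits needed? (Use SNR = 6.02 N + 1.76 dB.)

6.02 N + 1.76 ≥ 137.0 gives N ≥ 22.465, so the minimum integer is 23.

23 bits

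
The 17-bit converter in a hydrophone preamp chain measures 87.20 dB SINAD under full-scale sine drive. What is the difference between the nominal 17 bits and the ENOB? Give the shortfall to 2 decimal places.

2.81 bits

N_eff = (87.20 − 1.76)/6.02 = 14.1927 bits.
17 − 14.1927 = 2.81 bits below nominal.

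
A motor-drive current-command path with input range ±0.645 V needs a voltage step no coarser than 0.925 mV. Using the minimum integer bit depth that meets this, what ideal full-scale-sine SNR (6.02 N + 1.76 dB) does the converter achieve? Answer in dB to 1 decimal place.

68.0 dB

Range = 0.645 − (-0.645) = 1.29 V.
Required number of levels: 1.29/0.925 mV = 1394.6; smallest N with 2^N ≥ that is 11.
6.02(11) + 1.76 = 67.98 dB.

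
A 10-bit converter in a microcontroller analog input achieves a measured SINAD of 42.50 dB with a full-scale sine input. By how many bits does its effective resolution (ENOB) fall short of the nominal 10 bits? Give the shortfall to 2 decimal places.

N_eff = (42.50 − 1.76)/6.02 = 6.7674 bits.
10 − 6.7674 = 3.23 bits below nominal.

3.23 bits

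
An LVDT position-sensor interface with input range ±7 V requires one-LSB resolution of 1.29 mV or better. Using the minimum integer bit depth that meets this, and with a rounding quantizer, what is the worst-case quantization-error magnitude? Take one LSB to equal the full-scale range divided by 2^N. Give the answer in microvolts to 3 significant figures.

The full-scale span is 7 − (-7) = 14 V.
Required number of levels: 14/1.29 mV = 10853; smallest N with 2^N ≥ that is 14.
Step size = 14/16384 V = 0.85449 mV.
|e|_max = LSB/2 = 427 µV.

427 µV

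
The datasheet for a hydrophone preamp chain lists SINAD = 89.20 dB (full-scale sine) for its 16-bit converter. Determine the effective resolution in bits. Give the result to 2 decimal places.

ENOB = (89.20 − 1.76)/6.02 = 14.5249 bits.

14.52 bits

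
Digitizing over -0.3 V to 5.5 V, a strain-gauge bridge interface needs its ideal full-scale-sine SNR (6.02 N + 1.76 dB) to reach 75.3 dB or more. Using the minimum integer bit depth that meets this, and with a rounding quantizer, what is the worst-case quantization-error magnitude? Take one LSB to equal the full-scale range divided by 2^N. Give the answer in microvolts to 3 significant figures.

Range = 5.5 − (-0.3) = 5.8 V.
6.02 N + 1.76 ≥ 75.3 gives N ≥ 12.216, so the minimum integer is 13.
LSB = 5.8 V ÷ 2^13 = 5.8/8192 V = 0.70801 mV.
|e|_max = LSB/2 = 354 µV.

354 µV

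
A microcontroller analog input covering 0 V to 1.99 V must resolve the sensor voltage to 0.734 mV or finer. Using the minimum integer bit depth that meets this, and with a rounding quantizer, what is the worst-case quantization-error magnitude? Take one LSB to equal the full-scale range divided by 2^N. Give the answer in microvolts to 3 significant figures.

V_FS = 1.99 V.
Levels needed ≥ 1.99/0.734 mV = 2711. 2^12 = 4096 suffices, so N_min = 12.
One LSB is 1.99 V / 4096 = 485.84 µV.
|e|_max = LSB/2 = 243 µV.

243 µV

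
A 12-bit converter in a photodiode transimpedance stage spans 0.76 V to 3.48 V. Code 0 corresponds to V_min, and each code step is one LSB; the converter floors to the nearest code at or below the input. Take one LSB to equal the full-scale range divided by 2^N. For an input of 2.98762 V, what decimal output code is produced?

Span: 3.48 V − (0.76 V) = 2.72 V. LSB = 2.72 V / 2^12 ≈ 0.6641 mV.
code = ⌊(V_in − V_min)/LSB⌋ = ⌊(V_in − V_min) × 2^12 / range⌋
     = ⌊(2.98762 − (0.76)) × 4096 / 2.72⌋ = ⌊2.22762 × 4096/2.72⌋
     = ⌊3354.534⌋ = 3354.

3354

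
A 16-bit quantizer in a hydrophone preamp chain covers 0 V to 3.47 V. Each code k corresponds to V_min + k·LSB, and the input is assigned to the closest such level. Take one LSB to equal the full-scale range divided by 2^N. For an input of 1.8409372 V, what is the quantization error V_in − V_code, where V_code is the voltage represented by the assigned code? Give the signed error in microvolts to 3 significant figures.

−11.7 µV

Span = 3.47 V. LSB = 3.47 V / 2^16 ≈ 52.95 µV.
Position in LSBs: (1.8409372 − (0)) × 65536/3.47 = 34768.7782; rounding gives k = 34769.
Reconstructed level: 0 + 34769 × 3.47/65536 V = 1.8409489441 V.
e = 1.8409372 − (1.8409489441) = −11.7 µV.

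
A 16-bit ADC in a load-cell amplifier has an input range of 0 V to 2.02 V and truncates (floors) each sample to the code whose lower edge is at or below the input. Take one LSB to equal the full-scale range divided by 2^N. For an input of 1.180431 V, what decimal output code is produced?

Full-scale range = 2.02 V. LSB = 2.02 V / 2^16 ≈ 30.82 µV.
V_in − V_min = 1.180431 − (0) = 1.180431 V.
Divide by LSB: 1.180431 × 65536/2.02 = 38297.3891.
Truncating gives code 38297.

38297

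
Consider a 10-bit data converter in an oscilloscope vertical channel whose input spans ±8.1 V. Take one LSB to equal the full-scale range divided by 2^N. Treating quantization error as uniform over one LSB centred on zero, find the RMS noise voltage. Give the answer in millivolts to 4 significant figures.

4.567 mV

The full-scale span is 8.1 − (-8.1) = 16.2 V.
One LSB is 16.2 V / 1024 = 15.8203 mV.
RMS of a uniform error over width LSB is LSB/√12 = 4.567 mV.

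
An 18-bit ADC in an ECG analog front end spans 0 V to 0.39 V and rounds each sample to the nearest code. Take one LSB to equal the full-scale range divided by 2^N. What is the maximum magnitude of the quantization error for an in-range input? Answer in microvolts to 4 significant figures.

0.7439 µV

Full-scale range = 0.39 V.
LSB = 0.39 V / 2^18 = 1.48773 µV.
Worst-case error for round-to-nearest is half an LSB: 0.7439 µV.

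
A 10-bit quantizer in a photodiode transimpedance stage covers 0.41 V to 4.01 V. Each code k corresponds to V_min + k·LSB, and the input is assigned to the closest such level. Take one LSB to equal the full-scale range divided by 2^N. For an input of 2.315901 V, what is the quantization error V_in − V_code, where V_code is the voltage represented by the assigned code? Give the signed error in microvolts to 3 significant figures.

+432 µV

The full-scale span is 4.01 − (0.41) = 3.6 V. LSB = 3.6 V / 2^10 ≈ 3.516 mV.
(V_in − V_min)/LSB = (2.315901 − (0.41)) × 1024/3.6 = 542.1230 → nearest code k = 542.
V_code = 0.41 + (542/1024) × 3.6 = 2.315468750 V.
V_in − V_code = 2.315901 − (2.315468750) = +432 µV.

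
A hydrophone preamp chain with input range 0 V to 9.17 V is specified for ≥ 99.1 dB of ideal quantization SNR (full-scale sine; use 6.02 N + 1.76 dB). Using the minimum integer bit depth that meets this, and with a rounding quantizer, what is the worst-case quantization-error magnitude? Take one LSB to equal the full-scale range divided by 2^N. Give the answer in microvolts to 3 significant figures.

Range is 9.17 V.
Solving 6.02 N ≥ 99.1 − 1.76: N ≥ 16.169. Round up → N = 17.
One LSB is 9.17 V / 131072 = 69.962 µV.
Half an LSB is 35.0 µV.

35.0 µV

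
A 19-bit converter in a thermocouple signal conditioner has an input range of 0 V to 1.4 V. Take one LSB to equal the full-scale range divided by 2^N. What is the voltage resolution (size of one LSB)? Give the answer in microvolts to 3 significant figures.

2.67 µV

V_FS = 1.4 V.
There are 2^19 = 524288 steps.
LSB = 1.4 V / 2^19 = 2.67 µV.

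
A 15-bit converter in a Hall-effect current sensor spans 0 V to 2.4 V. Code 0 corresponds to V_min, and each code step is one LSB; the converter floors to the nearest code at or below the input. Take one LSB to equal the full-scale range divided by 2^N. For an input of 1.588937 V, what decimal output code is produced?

Span = 2.4 V. LSB = 2.4 V / 2^15 ≈ 73.24 µV.
(V_in − V_min) × 2^15/range = (1.588937 − (0)) × 32768/2.4 = 21694.287.
Floor → code = 21694.

21694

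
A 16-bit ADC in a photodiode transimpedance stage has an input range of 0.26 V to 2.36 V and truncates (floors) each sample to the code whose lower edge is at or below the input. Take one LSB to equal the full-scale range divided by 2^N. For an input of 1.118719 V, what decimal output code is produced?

26798

Full-scale range = 2.36 V − (0.26 V) = 2.1 V. LSB = 2.1 V / 2^16 ≈ 32.04 µV.
(V_in − V_min) × 2^16/range = (1.118719 − (0.26)) × 65536/2.1 = 26798.575.
Floor → code = 26798.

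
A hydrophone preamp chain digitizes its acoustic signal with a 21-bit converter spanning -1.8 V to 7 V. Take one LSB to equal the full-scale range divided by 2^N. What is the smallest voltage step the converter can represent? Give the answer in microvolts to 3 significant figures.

4.20 µV

Span: 7 V − (-1.8 V) = 8.8 V.
2^21 = 2097152 levels.
One LSB is 8.8 V / 2097152 = 4.20 µV.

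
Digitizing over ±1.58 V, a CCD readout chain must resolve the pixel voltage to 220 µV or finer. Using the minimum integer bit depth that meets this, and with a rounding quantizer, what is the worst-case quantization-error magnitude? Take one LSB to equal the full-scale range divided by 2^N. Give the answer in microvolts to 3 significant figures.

The full-scale span is 1.58 − (-1.58) = 3.16 V.
Levels needed ≥ 3.16/220 µV = 14360. 2^14 = 16384 suffices, so N_min = 14.
Step size = 3.16/16384 V = 192.87 µV.
Max error for round-to-nearest is LSB/2 = 96.4 µV.

96.4 µV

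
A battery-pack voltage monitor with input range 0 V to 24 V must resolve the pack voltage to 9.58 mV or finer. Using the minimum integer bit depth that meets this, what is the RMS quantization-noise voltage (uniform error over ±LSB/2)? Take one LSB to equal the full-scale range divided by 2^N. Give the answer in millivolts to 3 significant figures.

1.69 mV

Full-scale range = 24 V.
24 V / 9.58 mV = 2505. Since 2^11 = 2048 and 2^12 = 4096, N = 12.
One LSB is 24 V / 4096 = 5.8594 mV.
σ_q = LSB/√12 = 5.8594 mV/3.4641 = 1.69 mV.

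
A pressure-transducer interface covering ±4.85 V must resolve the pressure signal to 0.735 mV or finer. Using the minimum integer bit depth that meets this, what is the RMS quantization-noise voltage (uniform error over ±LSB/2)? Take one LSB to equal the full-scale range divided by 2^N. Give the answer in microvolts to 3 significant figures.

171 µV

Full-scale range = 4.85 V − (-4.85 V) = 9.7 V.
Levels needed ≥ 9.7/0.735 mV = 13200. 2^14 = 16384 suffices, so N_min = 14.
LSB = 9.7 V ÷ 2^14 = 9.7/16384 V = 0.59204 mV.
RMS noise = LSB/√12 = 171 µV.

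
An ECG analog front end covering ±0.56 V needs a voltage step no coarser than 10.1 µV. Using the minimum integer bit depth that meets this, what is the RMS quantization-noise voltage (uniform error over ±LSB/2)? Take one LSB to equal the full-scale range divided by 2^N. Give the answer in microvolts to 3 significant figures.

Range = 0.56 − (-0.56) = 1.12 V.
Need 2^N ≥ 1.12 V / 10.1 µV = 110900 → N_min = 17.
One LSB is 1.12 V / 131072 = 8.5449 µV.
V_rms = LSB/√12 = 2.47 µV.

2.47 µV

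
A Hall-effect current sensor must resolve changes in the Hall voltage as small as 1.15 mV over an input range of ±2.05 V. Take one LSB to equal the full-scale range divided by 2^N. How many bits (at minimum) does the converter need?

The full-scale span is 2.05 − (-2.05) = 4.1 V.
Required number of levels: 4.1/1.15 mV = 3565.2; smallest N with 2^N ≥ that is 12.

12 bits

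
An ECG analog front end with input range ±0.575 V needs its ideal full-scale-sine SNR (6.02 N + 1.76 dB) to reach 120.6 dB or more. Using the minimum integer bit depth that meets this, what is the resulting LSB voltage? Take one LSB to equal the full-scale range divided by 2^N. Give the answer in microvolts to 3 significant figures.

Span: 0.575 V − (-0.575 V) = 1.15 V.
Solving 6.02 N ≥ 120.6 − 1.76: N ≥ 19.741. Round up → N = 20.
LSB = 1.15 V ÷ 2^20 = 1.15/1048576 V = 1.10 µV.

1.10 µV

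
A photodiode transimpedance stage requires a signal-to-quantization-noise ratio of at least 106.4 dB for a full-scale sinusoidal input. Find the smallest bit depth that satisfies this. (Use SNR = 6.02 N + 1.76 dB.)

18 bits

N ≥ (106.4 − 1.76)/6.02 = 17.382 → N_min = 18.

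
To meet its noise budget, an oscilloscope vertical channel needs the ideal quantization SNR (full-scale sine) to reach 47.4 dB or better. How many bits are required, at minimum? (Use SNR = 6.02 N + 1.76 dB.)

6.02 N + 1.76 ≥ 47.4 gives N ≥ 7.581, so the minimum integer is 8.

8 bits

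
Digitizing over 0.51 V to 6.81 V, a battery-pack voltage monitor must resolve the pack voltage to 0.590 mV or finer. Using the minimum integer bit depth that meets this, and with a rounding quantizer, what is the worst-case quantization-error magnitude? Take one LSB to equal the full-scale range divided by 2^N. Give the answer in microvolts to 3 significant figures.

The full-scale span is 6.81 − (0.51) = 6.3 V.
Need 2^N ≥ 6.3 V / 0.590 mV = 10680 → N_min = 14.
One LSB is 6.3 V / 16384 = 384.52 µV.
Half an LSB is 192 µV.

192 µV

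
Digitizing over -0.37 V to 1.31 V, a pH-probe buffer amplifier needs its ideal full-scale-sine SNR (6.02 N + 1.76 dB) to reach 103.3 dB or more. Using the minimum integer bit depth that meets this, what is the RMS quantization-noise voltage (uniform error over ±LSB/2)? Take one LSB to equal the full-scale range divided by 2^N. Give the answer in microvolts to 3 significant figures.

The full-scale span is 1.31 − (-0.37) = 1.68 V.
N ≥ (103.3 − 1.76)/6.02 = 16.867 → N_min = 17.
One LSB is 1.68 V / 131072 = 12.817 µV.
V_rms = LSB/√12 = 3.70 µV.

3.70 µV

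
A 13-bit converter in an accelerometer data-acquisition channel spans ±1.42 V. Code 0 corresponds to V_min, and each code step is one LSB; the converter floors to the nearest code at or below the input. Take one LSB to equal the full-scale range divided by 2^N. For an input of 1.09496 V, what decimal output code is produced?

7254

Span: 1.42 V − (-1.42 V) = 2.84 V. LSB = 2.84 V / 2^13 ≈ 346.7 µV.
V_in − V_min = 1.09496 − (-1.42) = 2.51496 V.
Divide by LSB: 2.51496 × 8192/2.84 = 7254.4198.
Truncating gives code 7254.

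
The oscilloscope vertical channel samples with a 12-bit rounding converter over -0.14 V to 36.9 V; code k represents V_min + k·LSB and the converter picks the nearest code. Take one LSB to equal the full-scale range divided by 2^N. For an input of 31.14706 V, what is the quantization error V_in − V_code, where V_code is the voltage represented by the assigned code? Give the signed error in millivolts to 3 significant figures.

Range = 36.9 − (-0.14) = 37.04 V. LSB = 37.04 V / 2^12 ≈ 9.043 mV.
Position in LSBs: (31.14706 − (-0.14)) × 4096/37.04 = 3459.8218; rounding gives k = 3460.
V_code = -0.14 + (3460/4096) × 37.04 = 31.14867188 V.
V_in − V_code = 31.14706 − (31.14867188) = −1.61 mV.

−1.61 mV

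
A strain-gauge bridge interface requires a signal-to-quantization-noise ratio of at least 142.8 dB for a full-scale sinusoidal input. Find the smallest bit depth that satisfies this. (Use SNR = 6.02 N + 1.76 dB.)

24 bits

N ≥ (142.8 − 1.76)/6.02 = 23.429 → N_min = 24.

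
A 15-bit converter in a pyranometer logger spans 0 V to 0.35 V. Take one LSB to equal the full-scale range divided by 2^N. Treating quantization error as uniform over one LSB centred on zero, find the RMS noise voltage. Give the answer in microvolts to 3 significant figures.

Full-scale range = 0.35 V.
Step size = 0.35/32768 V = 10.681 µV.
σ_q = LSB/√12 = 10.681 µV/3.4641 = 3.08 µV.

3.08 µV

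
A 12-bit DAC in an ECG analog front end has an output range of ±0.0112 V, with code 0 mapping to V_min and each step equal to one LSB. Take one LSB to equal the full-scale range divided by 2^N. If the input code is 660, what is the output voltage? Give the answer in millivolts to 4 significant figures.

-7.591 mV

The full-scale span is 0.0112 − (-0.0112) = 0.0224 V. LSB = 0.0224 V / 2^12.
Output = V_min + (660/4096) × range = -0.0112 + 0.161133 × 0.0224 V
      = -0.0112 + 0.00360938 = -0.00759063 V.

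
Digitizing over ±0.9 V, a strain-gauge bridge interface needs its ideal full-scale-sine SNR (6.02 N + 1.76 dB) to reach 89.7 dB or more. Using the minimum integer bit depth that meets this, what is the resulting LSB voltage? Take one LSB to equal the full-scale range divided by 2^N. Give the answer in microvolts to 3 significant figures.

54.9 µV

Full-scale range = 0.9 V − (-0.9 V) = 1.8 V.
6.02 N + 1.76 ≥ 89.7 gives N ≥ 14.608, so the minimum integer is 15.
LSB = 1.8 V ÷ 2^15 = 1.8/32768 V = 54.9 µV.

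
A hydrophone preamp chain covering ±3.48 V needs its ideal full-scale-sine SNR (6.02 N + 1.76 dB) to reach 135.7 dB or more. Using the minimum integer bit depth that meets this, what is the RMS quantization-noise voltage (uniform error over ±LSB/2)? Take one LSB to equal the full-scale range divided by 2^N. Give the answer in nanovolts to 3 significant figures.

240 nV

Full-scale range = 3.48 V − (-3.48 V) = 6.96 V.
6.02 N + 1.76 ≥ 135.7 gives N ≥ 22.249, so the minimum integer is 23.
LSB = 6.96 V ÷ 2^23 = 6.96/8388608 V = 0.82970 µV.
V_rms = LSB/√12 = 240 nV.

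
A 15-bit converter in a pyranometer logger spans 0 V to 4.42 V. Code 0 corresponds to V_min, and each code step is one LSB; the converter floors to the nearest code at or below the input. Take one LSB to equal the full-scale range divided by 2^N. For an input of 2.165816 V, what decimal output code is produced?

16056

V_FS = 4.42 V. LSB = 4.42 V / 2^15 ≈ 134.9 µV.
V_in − V_min = 2.165816 − (0) = 2.165816 V.
Divide by LSB: 2.165816 × 32768/4.42 = 16056.4386.
Truncating gives code 16056.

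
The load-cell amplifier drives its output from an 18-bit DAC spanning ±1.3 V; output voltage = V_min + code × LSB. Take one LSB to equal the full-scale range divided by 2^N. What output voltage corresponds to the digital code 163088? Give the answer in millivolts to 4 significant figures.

317.5 mV

Range = 1.3 − (-1.3) = 2.6 V. LSB = 2.6 V / 2^18.
V_out = V_min + code × LSB = -1.3 V + 163088 × 2.6 V / 262144
      = -1.3 + 1.61754 = 0.317542 V.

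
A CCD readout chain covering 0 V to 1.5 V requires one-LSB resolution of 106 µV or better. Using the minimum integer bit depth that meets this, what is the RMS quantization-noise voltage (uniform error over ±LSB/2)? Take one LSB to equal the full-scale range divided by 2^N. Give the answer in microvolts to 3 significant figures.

V_FS = 1.5 V.
Required number of levels: 1.5/106 µV = 14151; smallest N with 2^N ≥ that is 14.
One LSB is 1.5 V / 16384 = 91.553 µV.
σ_q = LSB/√12 = 91.553 µV/3.4641 = 26.4 µV.

26.4 µV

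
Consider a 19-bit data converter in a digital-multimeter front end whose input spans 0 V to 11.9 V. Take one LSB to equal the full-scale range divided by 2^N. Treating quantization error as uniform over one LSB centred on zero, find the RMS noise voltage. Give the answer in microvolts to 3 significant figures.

Range is 11.9 V.
Step size = 11.9/524288 V = 22.697 µV.
σ_q = LSB/√12 = 22.697 µV/3.4641 = 6.55 µV.

6.55 µV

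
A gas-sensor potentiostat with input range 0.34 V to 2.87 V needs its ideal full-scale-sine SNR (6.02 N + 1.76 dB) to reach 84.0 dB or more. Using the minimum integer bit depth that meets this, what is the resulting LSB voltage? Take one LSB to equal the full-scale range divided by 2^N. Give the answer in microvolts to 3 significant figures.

154 µV

The full-scale span is 2.87 − (0.34) = 2.53 V.
Solving 6.02 N ≥ 84.0 − 1.76: N ≥ 13.661. Round up → N = 14.
One LSB is 2.53 V / 16384 = 154 µV.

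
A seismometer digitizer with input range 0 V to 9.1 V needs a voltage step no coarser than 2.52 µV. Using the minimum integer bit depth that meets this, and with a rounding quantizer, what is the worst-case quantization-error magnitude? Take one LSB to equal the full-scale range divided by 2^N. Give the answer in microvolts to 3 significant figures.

Range is 9.1 V.
Levels needed ≥ 9.1/2.52 µV = 3.611e6. 2^22 = 4194304 suffices, so N_min = 22.
LSB = 9.1 V / 2^22 = 2.1696 µV.
Max error for round-to-nearest is LSB/2 = 1.08 µV.

1.08 µV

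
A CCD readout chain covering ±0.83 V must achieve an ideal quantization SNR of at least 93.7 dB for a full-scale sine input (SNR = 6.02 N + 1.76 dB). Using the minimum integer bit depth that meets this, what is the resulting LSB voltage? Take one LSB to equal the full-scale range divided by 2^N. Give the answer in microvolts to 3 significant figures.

Span: 0.83 V − (-0.83 V) = 1.66 V.
6.02 N + 1.76 ≥ 93.7 gives N ≥ 15.272, so the minimum integer is 16.
Step size = 1.66/65536 V = 25.3 µV.

25.3 µV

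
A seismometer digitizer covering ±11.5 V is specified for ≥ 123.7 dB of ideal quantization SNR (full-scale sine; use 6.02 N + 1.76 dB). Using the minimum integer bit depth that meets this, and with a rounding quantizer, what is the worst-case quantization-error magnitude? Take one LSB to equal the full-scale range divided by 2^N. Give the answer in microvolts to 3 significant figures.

Full-scale range = 11.5 V − (-11.5 V) = 23 V.
Solving 6.02 N ≥ 123.7 − 1.76: N ≥ 20.256. Round up → N = 21.
One LSB is 23 V / 2097152 = 10.967 µV.
Half an LSB is 5.48 µV.

5.48 µV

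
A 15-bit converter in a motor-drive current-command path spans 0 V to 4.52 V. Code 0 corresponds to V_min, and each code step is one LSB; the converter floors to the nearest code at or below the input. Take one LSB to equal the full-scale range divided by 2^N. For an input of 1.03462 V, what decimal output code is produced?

Span = 4.52 V. LSB = 4.52 V / 2^15 ≈ 137.9 µV.
V_in − V_min = 1.03462 − (0) = 1.03462 V.
Divide by LSB: 1.03462 × 32768/4.52 = 7500.5372.
Truncating gives code 7500.

7500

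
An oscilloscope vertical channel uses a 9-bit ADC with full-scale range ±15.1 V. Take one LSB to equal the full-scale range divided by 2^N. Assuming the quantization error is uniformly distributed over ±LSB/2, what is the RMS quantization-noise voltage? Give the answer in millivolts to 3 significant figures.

The full-scale span is 15.1 − (-15.1) = 30.2 V.
One LSB is 30.2 V / 512 = 58.984 mV.
RMS of a uniform error over width LSB is LSB/√12 = 17.0 mV.

17.0 mV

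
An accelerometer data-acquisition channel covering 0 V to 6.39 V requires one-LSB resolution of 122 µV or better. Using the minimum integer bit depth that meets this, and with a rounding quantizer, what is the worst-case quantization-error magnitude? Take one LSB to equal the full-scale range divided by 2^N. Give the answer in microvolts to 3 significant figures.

48.8 µV

Range is 6.39 V.
Required number of levels: 6.39/122 µV = 52377; smallest N with 2^N ≥ that is 16.
LSB = 6.39 V / 2^16 = 97.504 µV.
Max error for round-to-nearest is LSB/2 = 48.8 µV.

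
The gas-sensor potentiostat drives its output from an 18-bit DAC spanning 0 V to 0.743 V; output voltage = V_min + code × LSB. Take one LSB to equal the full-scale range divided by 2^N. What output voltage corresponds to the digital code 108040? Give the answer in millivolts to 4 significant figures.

306.2 mV

Span = 0.743 V. LSB = 0.743 V / 2^18.
V_out = 0 + 108040 × (0.743/262144) V
      = 0 V + 0.306220 V = 0.306220 V.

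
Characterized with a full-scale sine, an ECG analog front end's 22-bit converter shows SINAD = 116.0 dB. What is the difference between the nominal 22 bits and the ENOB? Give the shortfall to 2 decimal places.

3.02 bits

N_eff = (116.0 − 1.76)/6.02 = 18.9767 bits.
22 − 18.9767 = 3.02 bits below nominal.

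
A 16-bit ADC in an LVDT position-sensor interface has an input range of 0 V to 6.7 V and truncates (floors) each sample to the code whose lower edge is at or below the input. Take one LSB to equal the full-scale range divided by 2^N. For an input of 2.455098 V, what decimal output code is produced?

Range is 6.7 V. LSB = 6.7 V / 2^16 ≈ 102.2 µV.
code = ⌊(V_in − V_min)/LSB⌋ = ⌊(V_in − V_min) × 2^16 / range⌋
     = ⌊(2.455098 − (0)) × 65536 / 6.7⌋ = ⌊2.455098 × 65536/6.7⌋
     = ⌊24014.523⌋ = 24014.

24014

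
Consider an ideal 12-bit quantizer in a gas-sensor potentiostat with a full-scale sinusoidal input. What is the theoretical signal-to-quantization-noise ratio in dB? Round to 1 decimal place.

For an ideal N-bit converter with full-scale sine input, SNR = 6.02 N + 1.76 dB. SNR = 6.02 × 12 + 1.76 = 72.24 + 1.76 = 74.00 dB.

74.0 dB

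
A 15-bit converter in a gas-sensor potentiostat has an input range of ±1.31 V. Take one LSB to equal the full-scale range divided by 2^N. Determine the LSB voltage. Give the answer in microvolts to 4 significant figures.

79.96 µV

The full-scale span is 1.31 − (-1.31) = 2.62 V.
2^15 = 32768 levels.
Step size = 2.62/32768 V = 79.96 µV.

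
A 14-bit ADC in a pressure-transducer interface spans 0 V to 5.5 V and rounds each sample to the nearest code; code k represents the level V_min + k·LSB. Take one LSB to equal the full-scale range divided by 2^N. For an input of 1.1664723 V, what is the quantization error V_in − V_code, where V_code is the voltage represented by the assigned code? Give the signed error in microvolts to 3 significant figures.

Span = 5.5 V. LSB = 5.5 V / 2^14 ≈ 335.7 µV.
Position in LSBs: (1.1664723 − (0)) × 16384/5.5 = 3474.8149; rounding gives k = 3475.
V_code = V_min + k × range/2^14 = 0 + 3475 × 5.5/16384 = 1.1665344238 V.
V_in − V_code = 1.1664723 − (1.1665344238) = −62.1 µV.

−62.1 µV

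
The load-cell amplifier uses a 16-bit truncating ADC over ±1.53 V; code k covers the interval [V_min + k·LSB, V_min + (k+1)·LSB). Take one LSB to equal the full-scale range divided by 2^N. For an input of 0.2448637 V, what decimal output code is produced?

38012

Range = 1.53 − (-1.53) = 3.06 V. LSB = 3.06 V / 2^16 ≈ 46.69 µV.
(V_in − V_min) × 2^16/range = (0.2448637 − (-1.53)) × 65536/3.06 = 38012.244.
Floor → code = 38012.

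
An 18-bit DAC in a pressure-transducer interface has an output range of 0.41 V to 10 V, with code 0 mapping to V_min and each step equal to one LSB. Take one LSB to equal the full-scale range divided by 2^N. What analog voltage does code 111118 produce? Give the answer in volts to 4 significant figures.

Span: 10 V − (0.41 V) = 9.59 V. LSB = 9.59 V / 2^18.
V_out = 0.41 + 111118 × (9.59/262144) V
      = 0.41 V + 4.06502 V = 4.47502 V.

4.475 V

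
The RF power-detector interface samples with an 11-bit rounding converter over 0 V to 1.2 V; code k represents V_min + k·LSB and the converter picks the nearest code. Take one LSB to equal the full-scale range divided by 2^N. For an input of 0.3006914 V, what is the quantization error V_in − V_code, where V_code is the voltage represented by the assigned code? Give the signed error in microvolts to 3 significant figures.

+105 µV

Span = 1.2 V. LSB = 1.2 V / 2^11 ≈ 0.5859 mV.
(0.3006914 − (0)) / LSB = 0.3006914 × 2048/1.2 = 513.1800. Nearest integer: k = 513.
V_code = V_min + k × range/2^11 = 0 + 513 × 1.2/2048 = 0.3005859375 V.
Error = V_in − V_code = 0.3006914 − (0.3005859375) = +105 µV.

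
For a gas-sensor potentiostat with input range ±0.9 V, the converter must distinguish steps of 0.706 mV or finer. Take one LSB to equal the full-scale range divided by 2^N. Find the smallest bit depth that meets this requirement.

12 bits

Span: 0.9 V − (-0.9 V) = 1.8 V.
Required number of levels: 1.8/0.706 mV = 2549.6; smallest N with 2^N ≥ that is 12.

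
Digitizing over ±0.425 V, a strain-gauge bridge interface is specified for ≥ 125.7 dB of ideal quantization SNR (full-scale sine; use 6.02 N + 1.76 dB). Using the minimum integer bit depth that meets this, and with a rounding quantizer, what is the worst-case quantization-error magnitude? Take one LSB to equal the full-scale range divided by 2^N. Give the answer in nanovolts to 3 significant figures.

203 nV

Full-scale range = 0.425 V − (-0.425 V) = 0.85 V.
Solving 6.02 N ≥ 125.7 − 1.76: N ≥ 20.588. Round up → N = 21.
Step size = 0.85/2097152 V = 405.31 nV.
Half an LSB is 203 nV.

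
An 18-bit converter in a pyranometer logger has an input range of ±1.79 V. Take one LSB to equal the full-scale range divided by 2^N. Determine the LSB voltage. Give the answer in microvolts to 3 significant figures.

13.7 µV

Full-scale range = 1.79 V − (-1.79 V) = 3.58 V.
Number of codes = 2^18 = 262144.
LSB = 3.58 V / 2^18 = 13.7 µV.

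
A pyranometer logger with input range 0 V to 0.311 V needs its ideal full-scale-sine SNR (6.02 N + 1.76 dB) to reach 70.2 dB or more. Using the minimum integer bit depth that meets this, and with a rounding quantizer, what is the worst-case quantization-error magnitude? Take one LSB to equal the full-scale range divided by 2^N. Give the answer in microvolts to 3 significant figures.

V_FS = 0.311 V.
N ≥ (70.2 − 1.76)/6.02 = 11.369 → N_min = 12.
One LSB is 0.311 V / 4096 = 75.928 µV.
|e|_max = LSB/2 = 38.0 µV.

38.0 µV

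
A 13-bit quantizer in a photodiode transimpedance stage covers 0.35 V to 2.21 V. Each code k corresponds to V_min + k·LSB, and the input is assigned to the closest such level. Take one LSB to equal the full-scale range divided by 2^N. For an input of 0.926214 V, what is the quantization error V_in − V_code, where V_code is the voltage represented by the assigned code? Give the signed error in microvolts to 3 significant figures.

−40.9 µV

The full-scale span is 2.21 − (0.35) = 1.86 V. LSB = 1.86 V / 2^13 ≈ 227.1 µV.
(V_in − V_min)/LSB = (0.926214 − (0.35)) × 8192/1.86 = 2537.8199 → nearest code k = 2538.
V_code = 0.35 + (2538/8192) × 1.86 = 0.9262548828 V.
Error = V_in − V_code = 0.926214 − (0.9262548828) = −40.9 µV.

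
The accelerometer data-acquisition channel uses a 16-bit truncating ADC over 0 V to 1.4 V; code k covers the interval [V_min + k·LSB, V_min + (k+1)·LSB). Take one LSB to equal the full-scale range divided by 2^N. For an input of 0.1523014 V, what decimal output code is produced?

Span = 1.4 V. LSB = 1.4 V / 2^16 ≈ 21.36 µV.
(V_in − V_min) × 2^16/range = (0.1523014 − (0)) × 65536/1.4 = 7129.446.
Floor → code = 7129.

7129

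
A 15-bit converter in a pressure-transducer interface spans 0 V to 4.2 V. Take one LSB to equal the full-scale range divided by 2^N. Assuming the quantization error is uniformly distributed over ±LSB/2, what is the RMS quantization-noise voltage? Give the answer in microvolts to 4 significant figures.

37.00 µV

V_FS = 4.2 V.
Step size = 4.2/32768 V = 128.174 µV.
V_rms = LSB/√12 = 128.174 µV / √12 = 37.00 µV.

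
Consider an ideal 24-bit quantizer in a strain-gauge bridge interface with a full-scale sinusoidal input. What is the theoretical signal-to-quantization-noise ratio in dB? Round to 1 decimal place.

SNR = 6.02·24 + 1.76 = 146.24 dB.

146.2 dB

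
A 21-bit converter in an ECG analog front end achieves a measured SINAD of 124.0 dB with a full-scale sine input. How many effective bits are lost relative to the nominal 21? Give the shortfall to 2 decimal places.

0.69 bits

N_eff = (124.0 − 1.76)/6.02 = 20.3056 bits.
21 − 20.3056 = 0.69 bits below nominal.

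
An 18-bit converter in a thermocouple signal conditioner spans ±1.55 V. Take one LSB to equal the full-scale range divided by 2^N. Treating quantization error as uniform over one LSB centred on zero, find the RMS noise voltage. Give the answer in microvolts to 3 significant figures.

3.41 µV

Range = 1.55 − (-1.55) = 3.1 V.
LSB = 3.1 V / 2^18 = 11.826 µV.
V_rms = LSB/√12 = 11.826 µV / √12 = 3.41 µV.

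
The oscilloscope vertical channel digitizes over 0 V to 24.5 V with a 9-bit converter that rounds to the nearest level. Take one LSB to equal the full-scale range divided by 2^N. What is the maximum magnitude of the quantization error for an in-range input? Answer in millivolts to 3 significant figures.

Range is 24.5 V.
LSB = 24.5 V / 2^9 = 47.852 mV.
A rounding quantizer has |error| ≤ LSB/2 = 23.9 mV.

23.9 mV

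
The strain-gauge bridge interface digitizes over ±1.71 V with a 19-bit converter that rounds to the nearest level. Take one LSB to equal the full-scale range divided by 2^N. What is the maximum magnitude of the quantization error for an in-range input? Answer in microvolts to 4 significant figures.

3.262 µV

Full-scale range = 1.71 V − (-1.71 V) = 3.42 V.
Step size = 3.42/524288 V = 6.52313 µV.
Worst-case error for round-to-nearest is half an LSB: 3.262 µV.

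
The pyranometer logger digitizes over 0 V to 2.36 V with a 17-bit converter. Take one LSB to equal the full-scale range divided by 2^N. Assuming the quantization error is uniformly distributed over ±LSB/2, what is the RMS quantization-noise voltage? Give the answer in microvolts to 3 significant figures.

V_FS = 2.36 V.
LSB = 2.36 V / 2^17 = 18.005 µV.
V_rms = LSB/√12 = 18.005 µV / √12 = 5.20 µV.

5.20 µV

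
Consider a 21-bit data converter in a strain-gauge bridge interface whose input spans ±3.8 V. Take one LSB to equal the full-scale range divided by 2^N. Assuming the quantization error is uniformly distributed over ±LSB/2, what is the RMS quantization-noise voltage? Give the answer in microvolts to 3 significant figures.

1.05 µV

The full-scale span is 3.8 − (-3.8) = 7.6 V.
LSB = 7.6 V / 2^21 = 3.6240 µV.
RMS of a uniform error over width LSB is LSB/√12 = 1.05 µV.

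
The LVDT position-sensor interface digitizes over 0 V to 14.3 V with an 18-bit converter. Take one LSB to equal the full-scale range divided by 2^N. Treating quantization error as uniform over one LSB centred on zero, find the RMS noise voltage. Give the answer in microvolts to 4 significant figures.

15.75 µV

Full-scale range = 14.3 V.
One LSB is 14.3 V / 262144 = 54.5502 µV.
RMS of a uniform error over width LSB is LSB/√12 = 15.75 µV.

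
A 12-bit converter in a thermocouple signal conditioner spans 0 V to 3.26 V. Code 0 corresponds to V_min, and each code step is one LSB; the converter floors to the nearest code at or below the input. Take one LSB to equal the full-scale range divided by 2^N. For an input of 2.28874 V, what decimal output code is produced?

2875

Span = 3.26 V. LSB = 3.26 V / 2^12 ≈ 0.7959 mV.
(V_in − V_min) × 2^12/range = (2.28874 − (0)) × 4096/3.26 = 2875.668.
Floor → code = 2875.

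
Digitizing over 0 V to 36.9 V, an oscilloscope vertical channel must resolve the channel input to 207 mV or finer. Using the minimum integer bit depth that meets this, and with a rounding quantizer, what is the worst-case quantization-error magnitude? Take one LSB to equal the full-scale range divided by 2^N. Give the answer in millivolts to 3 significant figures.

Span = 36.9 V.
Levels needed ≥ 36.9/207 mV = 178.3. 2^8 = 256 suffices, so N_min = 8.
LSB = 36.9 V ÷ 2^8 = 36.9/256 V = 144.14 mV.
Half an LSB is 72.1 mV.

72.1 mV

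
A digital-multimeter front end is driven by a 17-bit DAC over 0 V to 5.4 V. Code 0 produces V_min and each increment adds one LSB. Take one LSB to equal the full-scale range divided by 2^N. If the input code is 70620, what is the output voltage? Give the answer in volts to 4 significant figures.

Range is 5.4 V. LSB = 5.4 V / 2^17.
V_out = 0 + 70620 × (5.4/131072) V
      = 0 + 2.90945 = 2.90945 V.

2.909 V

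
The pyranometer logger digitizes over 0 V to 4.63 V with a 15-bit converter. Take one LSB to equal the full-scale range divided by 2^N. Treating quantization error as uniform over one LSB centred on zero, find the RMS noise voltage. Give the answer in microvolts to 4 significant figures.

40.79 µV

V_FS = 4.63 V.
One LSB is 4.63 V / 32768 = 141.296 µV.
For a uniform distribution on [−LSB/2, +LSB/2], V_rms = LSB/√12 = 141.296 µV/3.4641 = 40.79 µV.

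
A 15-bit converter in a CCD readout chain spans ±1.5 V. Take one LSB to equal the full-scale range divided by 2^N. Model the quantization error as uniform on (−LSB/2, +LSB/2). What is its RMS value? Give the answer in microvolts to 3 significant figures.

The full-scale span is 1.5 − (-1.5) = 3 V.
LSB = 3 V / 2^15 = 91.553 µV.
V_rms = LSB/√12 = 91.553 µV / √12 = 26.4 µV.

26.4 µV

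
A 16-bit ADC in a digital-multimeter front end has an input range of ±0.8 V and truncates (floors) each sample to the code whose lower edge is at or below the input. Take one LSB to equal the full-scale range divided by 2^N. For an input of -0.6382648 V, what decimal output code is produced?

Span: 0.8 V − (-0.8 V) = 1.6 V. LSB = 1.6 V / 2^16 ≈ 24.41 µV.
(V_in − V_min) × 2^16/range = (-0.6382648 − (-0.8)) × 65536/1.6 = 6624.674.
Floor → code = 6624.

6624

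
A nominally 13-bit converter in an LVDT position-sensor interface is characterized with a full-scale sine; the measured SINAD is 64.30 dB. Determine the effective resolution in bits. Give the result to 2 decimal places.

ENOB = (64.30 − 1.76)/6.02 = 10.3887 bits.

10.39 bits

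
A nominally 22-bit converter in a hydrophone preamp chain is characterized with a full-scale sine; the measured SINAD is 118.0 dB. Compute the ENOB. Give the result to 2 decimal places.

19.31 bits

ENOB = (SINAD − 1.76) / 6.02 = (118.0 − 1.76) / 6.02 = 116.24 / 6.02 = 19.3090.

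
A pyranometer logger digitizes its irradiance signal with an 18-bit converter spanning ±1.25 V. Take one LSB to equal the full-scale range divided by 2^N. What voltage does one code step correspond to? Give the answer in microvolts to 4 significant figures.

Span: 1.25 V − (-1.25 V) = 2.5 V.
2^18 = 262144 levels.
One LSB is 2.5 V / 262144 = 9.537 µV.

9.537 µV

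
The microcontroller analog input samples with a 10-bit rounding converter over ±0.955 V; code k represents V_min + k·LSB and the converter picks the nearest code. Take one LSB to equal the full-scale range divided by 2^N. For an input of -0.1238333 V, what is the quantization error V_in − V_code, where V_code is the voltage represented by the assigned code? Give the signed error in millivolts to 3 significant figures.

Range = 0.955 − (-0.955) = 1.91 V. LSB = 1.91 V / 2^10 ≈ 1.865 mV.
(-0.1238333 − (-0.955)) / LSB = 0.8311667 × 1024/1.91 = 445.6098. Nearest integer: k = 446.
V_code = -0.955 + (446/1024) × 1.91 = -0.1231054688 V.
e = -0.1238333 − (-0.1231054688) = −0.728 mV.

−0.728 mV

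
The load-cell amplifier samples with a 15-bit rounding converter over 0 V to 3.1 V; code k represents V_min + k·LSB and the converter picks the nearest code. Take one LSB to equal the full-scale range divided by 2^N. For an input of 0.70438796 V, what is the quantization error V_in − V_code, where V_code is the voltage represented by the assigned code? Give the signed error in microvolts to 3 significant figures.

−37.1 µV

Full-scale range = 3.1 V. LSB = 3.1 V / 2^15 ≈ 94.60 µV.
(0.70438796 − (0)) / LSB = 0.70438796 × 32768/3.1 = 7445.6080. Nearest integer: k = 7446.
V_code = V_min + k × range/2^15 = 0 + 7446 × 3.1/32768 = 0.70442504883 V.
e = 0.70438796 − (0.70442504883) = −37.1 µV.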